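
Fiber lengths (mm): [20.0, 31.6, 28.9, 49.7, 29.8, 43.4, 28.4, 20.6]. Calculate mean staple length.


Formula: Mean = sum of lengths / count
Sum = 20.0 + 31.6 + 28.9 + 49.7 + 29.8 + 43.4 + 28.4 + 20.6
Sum = 252.4 mm
Mean = 252.4 / 8 = 31.55 mm

31.55 mm


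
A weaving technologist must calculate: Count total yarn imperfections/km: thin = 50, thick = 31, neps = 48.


Formula: Total = thin places + thick places + neps
Total = 50 + 31 + 48
Total = 129 imperfections/km

129 imperfections/km


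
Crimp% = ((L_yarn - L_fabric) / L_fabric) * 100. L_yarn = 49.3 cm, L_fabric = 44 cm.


Formula: Crimp% = ((L_yarn - L_fabric) / L_fabric) * 100
Step 1: Extension = 49.3 - 44 = 5.3 cm
Step 2: Crimp% = (5.3 / 44) * 100
Step 3: Crimp% = 0.120455 * 100 = 12.0455% ≈ 12.0%

12.0%


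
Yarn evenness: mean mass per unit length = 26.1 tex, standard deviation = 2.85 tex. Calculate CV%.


Formula: CV% = (standard deviation / mean) * 100
Step 1: Ratio = 2.85 / 26.1 = 0.109195
Step 2: CV% = 0.109195 * 100 = 10.9195% ≈ 10.9%

10.9%


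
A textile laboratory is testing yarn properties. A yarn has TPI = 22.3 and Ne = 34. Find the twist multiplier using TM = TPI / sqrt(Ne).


Formula: TM = TPI / sqrt(Ne)
Step 1: sqrt(Ne) = sqrt(34) = 5.831
Step 2: TM = 22.3 / 5.831 = 3.82

3.82 TM


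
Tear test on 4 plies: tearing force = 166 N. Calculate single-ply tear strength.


Formula: Per-ply strength = Total force / Number of plies
Per-ply = 166 N / 4
Per-ply = 41.5 N

41.5 N


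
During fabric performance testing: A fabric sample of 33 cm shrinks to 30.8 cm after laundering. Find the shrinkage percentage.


Formula: Shrinkage% = ((L_before - L_after) / L_before) * 100
Step 1: Shrinkage = 33 - 30.8 = 2.2 cm
Step 2: Shrinkage% = (2.2 / 33) * 100
Step 3: Shrinkage% = 0.066667 * 100 = 6.6667% ≈ 6.7%

6.7%


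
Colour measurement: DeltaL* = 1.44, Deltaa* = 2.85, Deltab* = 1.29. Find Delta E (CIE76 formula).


Formula: Delta E = sqrt(dL*^2 + da*^2 + db*^2)
Step 1: dL*^2 = 1.44^2 = 2.0736
Step 2: da*^2 = 2.85^2 = 8.1225
Step 3: db*^2 = 1.29^2 = 1.6641
Step 4: Sum = 2.0736 + 8.1225 + 1.6641 = 11.8602
Step 5: Delta E = sqrt(11.8602) = 3.44

3.44 Delta E


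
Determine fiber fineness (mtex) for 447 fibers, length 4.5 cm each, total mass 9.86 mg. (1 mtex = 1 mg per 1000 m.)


Formula: fineness (mtex) = mass (mg) / total length (km) = (mass_mg / total_length_m) * 1000
Step 1: Convert fiber length: 4.5 cm = 0.045 m
Step 2: Total fiber length = 447 * 0.045 = 20.115 m
Step 3: Linear density = 9.86 mg / 20.115 m = 0.4902 mg/m
Step 4: fineness = 0.4902 * 1000 = 490.2 mtex

490.2 mtex


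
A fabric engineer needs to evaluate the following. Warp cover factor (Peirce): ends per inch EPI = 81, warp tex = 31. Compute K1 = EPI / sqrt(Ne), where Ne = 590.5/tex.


Formula: K1 = EPI / sqrt(Ne), with Ne = 590.5 / tex_warp
Step 1: Ne = 590.5 / 31 = 19.048
Step 2: sqrt(Ne) = sqrt(19.048) = 4.3644
Step 3: K1 = 81 / 4.3644 = 18.6

18.6


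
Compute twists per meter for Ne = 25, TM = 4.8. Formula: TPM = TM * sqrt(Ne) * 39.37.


Formula: TPM = TM * sqrt(Ne) * 39.37
Step 1: sqrt(Ne) = sqrt(25) = 5
Step 2: TM * sqrt(Ne) = 4.8 * 5 = 24
Step 3: TPM = 24 * 39.37 = 945 twists/m

945 twists/m


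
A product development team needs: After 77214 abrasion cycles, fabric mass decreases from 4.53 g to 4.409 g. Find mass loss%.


Formula: Mass loss% = ((m_before - m_after) / m_before) * 100
Step 1: Mass loss = 4.53 - 4.409 = 0.121 g
Step 2: Ratio = 0.121 / 4.53 = 0.0267108
Step 3: Mass loss% = 0.0267108 * 100 = 2.67108% ≈ 2.67%

2.67%


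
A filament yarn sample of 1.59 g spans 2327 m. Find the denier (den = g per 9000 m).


Formula: den = (mass_g / length_m) * 9000
Substituting: den = (1.59 / 2327) * 9000
Intermediate: 1.59 / 2327 = 0.00068328 g/m
den = 0.00068328 * 9000 = 6.1 denier

6.1 denier


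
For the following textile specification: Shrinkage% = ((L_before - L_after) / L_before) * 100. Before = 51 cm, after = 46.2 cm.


Formula: Shrinkage% = ((L_before - L_after) / L_before) * 100
Step 1: Shrinkage = 51 - 46.2 = 4.8 cm
Step 2: Shrinkage% = (4.8 / 51) * 100
Step 3: Shrinkage% = 0.094118 * 100 = 9.4118% ≈ 9.4%

9.4%


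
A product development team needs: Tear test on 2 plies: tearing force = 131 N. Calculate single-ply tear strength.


Formula: Per-ply strength = Total force / Number of plies
Per-ply = 131 N / 2
Per-ply = 65.5 N

65.5 N


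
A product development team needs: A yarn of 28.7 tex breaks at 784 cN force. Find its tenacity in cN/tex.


Formula: Tenacity = Breaking force / Linear density
Tenacity = 784 cN / 28.7 tex
Tenacity = 27.32 cN/tex

27.32 cN/tex


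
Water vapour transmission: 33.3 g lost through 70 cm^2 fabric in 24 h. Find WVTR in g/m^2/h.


Formula: WVTR = mass_loss / (area * time)
Step 1: Convert area: 70 cm^2 = 0.007 m^2
Step 2: WVTR = 33.3 g / (0.007 m^2 * 24 h)
Step 3: WVTR = 33.3 / 0.168 = 198.2 g/m^2/h

198.2 g/m^2/h


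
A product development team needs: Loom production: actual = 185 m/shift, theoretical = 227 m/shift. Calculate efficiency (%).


Formula: Efficiency% = (Actual output / Theoretical output) * 100
Efficiency% = (185 / 227) * 100
Efficiency% = 0.814978 * 100 = 81.4978% ≈ 81.5%

81.5%


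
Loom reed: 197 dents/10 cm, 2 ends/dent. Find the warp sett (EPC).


Formula: EPC = (dents per 10 cm * ends per dent) / 10
Step 1: Total ends per 10 cm = 197 * 2 = 394
Step 2: EPC = 394 / 10 = 39.4 ends/cm

39.4 ends/cm


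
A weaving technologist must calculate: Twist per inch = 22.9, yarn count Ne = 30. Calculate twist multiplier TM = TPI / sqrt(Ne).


Formula: TM = TPI / sqrt(Ne)
Step 1: sqrt(Ne) = sqrt(30) = 5.4772
Step 2: TM = 22.9 / 5.4772 = 4.18

4.18 TM


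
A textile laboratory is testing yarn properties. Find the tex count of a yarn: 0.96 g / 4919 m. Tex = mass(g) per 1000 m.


Formula: Tex = (mass_g / length_m) * 1000
Substituting: Tex = (0.96 / 4919) * 1000
Intermediate: 0.96 / 4919 = 0.00019516 g/m
Tex = 0.00019516 * 1000 = 0.20 tex

0.20 tex


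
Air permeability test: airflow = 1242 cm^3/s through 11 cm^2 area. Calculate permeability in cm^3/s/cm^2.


Formula: Air Permeability = Airflow / Test Area
AP = 1242 cm^3/s / 11 cm^2
AP = 112.9 cm^3/s/cm^2

112.9 cm^3/s/cm^2


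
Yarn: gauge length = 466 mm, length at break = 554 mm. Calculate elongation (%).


Formula: Elongation (%) = ((L_break - L0) / L0) * 100
Step 1: Extension = 554 - 466 = 88 mm
Step 2: Elongation = (88 / 466) * 100
Step 3: Elongation = 0.188841 * 100 = 18.8841% ≈ 18.9%

18.9%


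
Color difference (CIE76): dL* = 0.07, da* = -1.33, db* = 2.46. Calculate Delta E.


Formula: Delta E = sqrt(dL*^2 + da*^2 + db*^2)
Step 1: dL*^2 = 0.07^2 = 0.0049
Step 2: da*^2 = (-1.33)^2 = 1.7689
Step 3: db*^2 = 2.46^2 = 6.0516
Step 4: Sum = 0.0049 + 1.7689 + 6.0516 = 7.8254
Step 5: Delta E = sqrt(7.8254) = 2.8

2.8 Delta E


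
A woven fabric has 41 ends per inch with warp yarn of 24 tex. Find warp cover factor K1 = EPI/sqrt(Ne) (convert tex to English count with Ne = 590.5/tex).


Formula: K1 = EPI / sqrt(Ne), with Ne = 590.5 / tex_warp
Step 1: Ne = 590.5 / 24 = 24.604
Step 2: sqrt(Ne) = sqrt(24.604) = 4.9602
Step 3: K1 = 41 / 4.9602 = 8.3

8.3


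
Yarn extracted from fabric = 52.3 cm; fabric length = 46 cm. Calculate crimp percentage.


Formula: Crimp% = ((L_yarn - L_fabric) / L_fabric) * 100
Step 1: Extension = 52.3 - 46 = 6.3 cm
Step 2: Crimp% = (6.3 / 46) * 100
Step 3: Crimp% = 0.136957 * 100 = 13.6957% ≈ 13.7%

13.7%


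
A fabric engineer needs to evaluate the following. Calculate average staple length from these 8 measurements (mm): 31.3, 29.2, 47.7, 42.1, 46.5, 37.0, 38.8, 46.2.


Formula: Mean = sum of lengths / count
Sum = 31.3 + 29.2 + 47.7 + 42.1 + 46.5 + 37.0 + 38.8 + 46.2
Sum = 318.8 mm
Mean = 318.8 / 8 = 39.85 mm

39.85 mm


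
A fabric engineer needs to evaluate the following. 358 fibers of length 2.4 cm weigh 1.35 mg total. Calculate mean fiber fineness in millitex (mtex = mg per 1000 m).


Formula: fineness (mtex) = mass (mg) / total length (km) = (mass_mg / total_length_m) * 1000
Step 1: Convert fiber length: 2.4 cm = 0.024 m
Step 2: Total fiber length = 358 * 0.024 = 8.592 m
Step 3: Linear density = 1.35 mg / 8.592 m = 0.1571 mg/m
Step 4: fineness = 0.1571 * 1000 = 157.1 mtex

157.1 mtex


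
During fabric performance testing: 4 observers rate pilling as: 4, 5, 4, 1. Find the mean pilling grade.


Formula: Mean = sum / count
Sum = 4 + 5 + 4 + 1 = 14
Mean = 14 / 4 = 3.5

3.5


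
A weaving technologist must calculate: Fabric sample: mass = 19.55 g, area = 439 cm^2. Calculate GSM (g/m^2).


Formula: GSM = mass_g / area_m2
Step 1: Convert area: 439 cm^2 = 439 / 10000 = 0.0439 m^2
Step 2: GSM = 19.55 g / 0.0439 m^2 = 445.3 g/m^2

445.3 g/m^2


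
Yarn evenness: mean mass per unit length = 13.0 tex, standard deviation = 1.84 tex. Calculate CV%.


Formula: CV% = (standard deviation / mean) * 100
Step 1: Ratio = 1.84 / 13.0 = 0.141538
Step 2: CV% = 0.141538 * 100 = 14.1538% ≈ 14.2%

14.2%


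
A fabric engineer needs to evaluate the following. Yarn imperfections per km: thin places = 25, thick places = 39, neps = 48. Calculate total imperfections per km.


Formula: Total = thin places + thick places + neps
Total = 25 + 39 + 48
Total = 112 imperfections/km

112 imperfections/km


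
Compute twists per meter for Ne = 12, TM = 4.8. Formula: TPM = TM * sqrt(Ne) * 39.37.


Formula: TPM = TM * sqrt(Ne) * 39.37
Step 1: sqrt(Ne) = sqrt(12) = 3.4641
Step 2: TM * sqrt(Ne) = 4.8 * 3.4641 = 16.6277
Step 3: TPM = 16.6277 * 39.37 = 655 twists/m

655 twists/m


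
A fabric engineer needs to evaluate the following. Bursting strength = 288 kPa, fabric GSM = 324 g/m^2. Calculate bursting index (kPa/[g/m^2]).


Formula: Bursting Index = Bursting Strength / Fabric GSM
BI = 288 kPa / 324 g/m^2
BI = 0.889 kPa/(g/m^2)

0.889 kPa/(g/m^2)


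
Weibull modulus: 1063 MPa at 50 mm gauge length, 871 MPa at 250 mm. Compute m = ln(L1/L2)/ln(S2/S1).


Formula: m = ln(L1/L2) / ln(S2/S1)
Step 1: ln(L1/L2) = ln(50/250) = -1.60944
Step 2: S2/S1 = 871/1063 = 0.81938
Step 3: ln(S2/S1) = ln(0.81938) = -0.19921
Step 4: m = -1.60944 / -0.19921 = 8.08

8.08 (Weibull m)


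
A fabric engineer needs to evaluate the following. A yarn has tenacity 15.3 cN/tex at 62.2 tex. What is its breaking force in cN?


Formula: Breaking force = Tenacity * Linear density
F = 15.3 cN/tex * 62.2 tex
F = 951.66 cN

951.66 cN


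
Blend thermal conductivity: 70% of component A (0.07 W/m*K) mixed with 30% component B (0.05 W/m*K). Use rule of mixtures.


Formula: Blend property = (fraction_A * property_A) + (fraction_B * property_B)
Step 1: Contribution A = 70/100 * 0.07 W/m*K = 0.049 W/m*K
Step 2: Contribution B = 30/100 * 0.05 W/m*K = 0.015 W/m*K
Step 3: Blend thermal conductivity = 0.049 + 0.015 = 0.064 W/m*K

0.064 W/m*K


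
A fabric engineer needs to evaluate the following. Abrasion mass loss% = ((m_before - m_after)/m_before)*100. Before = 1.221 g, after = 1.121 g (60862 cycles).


Formula: Mass loss% = ((m_before - m_after) / m_before) * 100
Step 1: Mass loss = 1.221 - 1.121 = 0.1 g
Step 2: Ratio = 0.1 / 1.221 = 0.0819001
Step 3: Mass loss% = 0.0819001 * 100 = 8.19001% ≈ 8.19%

8.19%


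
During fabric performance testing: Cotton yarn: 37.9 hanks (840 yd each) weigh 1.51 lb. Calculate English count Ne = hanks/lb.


Formula: Ne = hanks / mass_lb
Substituting: Ne = 37.9 / 1.51
Ne = 25.1

25.1 Ne


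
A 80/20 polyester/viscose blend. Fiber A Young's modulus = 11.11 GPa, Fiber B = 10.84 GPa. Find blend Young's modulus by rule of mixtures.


Formula: Blend property = (fraction_A * property_A) + (fraction_B * property_B)
Step 1: Contribution A = 80/100 * 11.11 GPa = 8.888 GPa
Step 2: Contribution B = 20/100 * 10.84 GPa = 2.168 GPa
Step 3: Blend Young's modulus = 8.888 + 2.168 = 11.056 GPa

11.056 GPa


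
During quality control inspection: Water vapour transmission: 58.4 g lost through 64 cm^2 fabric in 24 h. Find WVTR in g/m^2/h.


Formula: WVTR = mass_loss / (area * time)
Step 1: Convert area: 64 cm^2 = 0.0064 m^2
Step 2: WVTR = 58.4 g / (0.0064 m^2 * 24 h)
Step 3: WVTR = 58.4 / 0.1536 = 380.2 g/m^2/h

380.2 g/m^2/h


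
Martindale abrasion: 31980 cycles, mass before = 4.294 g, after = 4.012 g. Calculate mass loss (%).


Formula: Mass loss% = ((m_before - m_after) / m_before) * 100
Step 1: Mass loss = 4.294 - 4.012 = 0.282 g
Step 2: Ratio = 0.282 / 4.294 = 0.065673
Step 3: Mass loss% = 0.065673 * 100 = 6.5673% ≈ 6.57%

6.57%


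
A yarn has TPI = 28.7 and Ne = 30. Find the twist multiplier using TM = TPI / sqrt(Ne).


Formula: TM = TPI / sqrt(Ne)
Step 1: sqrt(Ne) = sqrt(30) = 5.4772
Step 2: TM = 28.7 / 5.4772 = 5.24

5.24 TM


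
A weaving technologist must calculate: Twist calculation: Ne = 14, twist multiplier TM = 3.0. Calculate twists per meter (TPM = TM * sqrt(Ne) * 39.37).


Formula: TPM = TM * sqrt(Ne) * 39.37
Step 1: sqrt(Ne) = sqrt(14) = 3.7417
Step 2: TM * sqrt(Ne) = 3.0 * 3.7417 = 11.2251
Step 3: TPM = 11.2251 * 39.37 = 442 twists/m

442 twists/m


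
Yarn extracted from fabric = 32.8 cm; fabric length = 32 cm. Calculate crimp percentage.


Formula: Crimp% = ((L_yarn - L_fabric) / L_fabric) * 100
Step 1: Extension = 32.8 - 32 = 0.8 cm
Step 2: Crimp% = (0.8 / 32) * 100
Step 3: Crimp% = 0.025 * 100 = 2.5%

2.5%


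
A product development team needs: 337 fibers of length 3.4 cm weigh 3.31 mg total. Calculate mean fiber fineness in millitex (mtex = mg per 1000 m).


Formula: fineness (mtex) = mass (mg) / total length (km) = (mass_mg / total_length_m) * 1000
Step 1: Convert fiber length: 3.4 cm = 0.034 m
Step 2: Total fiber length = 337 * 0.034 = 11.458 m
Step 3: Linear density = 3.31 mg / 11.458 m = 0.2889 mg/m
Step 4: fineness = 0.2889 * 1000 = 288.9 mtex

288.9 mtex


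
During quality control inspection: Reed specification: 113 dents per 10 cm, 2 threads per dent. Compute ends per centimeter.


Formula: EPC = (dents per 10 cm * ends per dent) / 10
Step 1: Total ends per 10 cm = 113 * 2 = 226
Step 2: EPC = 226 / 10 = 22.6 ends/cm

22.6 ends/cm


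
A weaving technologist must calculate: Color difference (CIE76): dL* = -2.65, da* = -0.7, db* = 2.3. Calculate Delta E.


Formula: Delta E = sqrt(dL*^2 + da*^2 + db*^2)
Step 1: dL*^2 = (-2.65)^2 = 7.0225
Step 2: da*^2 = (-0.7)^2 = 0.49
Step 3: db*^2 = 2.3^2 = 5.29
Step 4: Sum = 7.0225 + 0.49 + 5.29 = 12.8025
Step 5: Delta E = sqrt(12.8025) = 3.58

3.58 Delta E


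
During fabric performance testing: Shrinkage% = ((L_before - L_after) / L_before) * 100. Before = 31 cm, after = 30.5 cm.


Formula: Shrinkage% = ((L_before - L_after) / L_before) * 100
Step 1: Shrinkage = 31 - 30.5 = 0.5 cm
Step 2: Shrinkage% = (0.5 / 31) * 100
Step 3: Shrinkage% = 0.016129 * 100 = 1.6129% ≈ 1.6%

1.6%


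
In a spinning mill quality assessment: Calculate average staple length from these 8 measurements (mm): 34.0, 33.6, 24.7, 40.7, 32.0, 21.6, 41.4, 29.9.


Formula: Mean = sum of lengths / count
Sum = 34.0 + 33.6 + 24.7 + 40.7 + 32.0 + 21.6 + 41.4 + 29.9
Sum = 257.9 mm
Mean = 257.9 / 8 = 32.24 mm

32.24 mm


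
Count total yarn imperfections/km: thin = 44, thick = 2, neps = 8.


Formula: Total = thin places + thick places + neps
Total = 44 + 2 + 8
Total = 54 imperfections/km

54 imperfections/km


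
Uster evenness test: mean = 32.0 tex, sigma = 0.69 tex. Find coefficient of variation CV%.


Formula: CV% = (standard deviation / mean) * 100
Step 1: Ratio = 0.69 / 32.0 = 0.021563
Step 2: CV% = 0.021563 * 100 = 2.1563% ≈ 2.2%

2.2%


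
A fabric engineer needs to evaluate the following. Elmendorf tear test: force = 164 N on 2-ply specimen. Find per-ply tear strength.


Formula: Per-ply strength = Total force / Number of plies
Per-ply = 164 N / 2
Per-ply = 82 N

82 N


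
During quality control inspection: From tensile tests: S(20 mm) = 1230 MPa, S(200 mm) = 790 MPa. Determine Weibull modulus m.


Formula: m = ln(L1/L2) / ln(S2/S1)
Step 1: ln(L1/L2) = ln(20/200) = -2.30259
Step 2: S2/S1 = 790/1230 = 0.64228
Step 3: ln(S2/S1) = ln(0.64228) = -0.44273
Step 4: m = -2.30259 / -0.44273 = 5.20

5.20 (Weibull m)


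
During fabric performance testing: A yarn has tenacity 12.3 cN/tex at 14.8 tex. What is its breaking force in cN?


Formula: Breaking force = Tenacity * Linear density
F = 12.3 cN/tex * 14.8 tex
F = 182.04 cN

182.04 cN


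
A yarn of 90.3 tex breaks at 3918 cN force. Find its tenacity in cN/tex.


Formula: Tenacity = Breaking force / Linear density
Tenacity = 3918 cN / 90.3 tex
Tenacity = 43.39 cN/tex

43.39 cN/tex


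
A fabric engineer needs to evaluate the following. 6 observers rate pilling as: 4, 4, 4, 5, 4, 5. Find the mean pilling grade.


Formula: Mean = sum / count
Sum = 4 + 4 + 4 + 5 + 4 + 5 = 26
Mean = 26 / 6 = 4.3

4.3


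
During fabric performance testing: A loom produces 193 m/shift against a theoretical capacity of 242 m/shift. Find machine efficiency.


Formula: Efficiency% = (Actual output / Theoretical output) * 100
Efficiency% = (193 / 242) * 100
Efficiency% = 0.797521 * 100 = 79.7521% ≈ 79.8%

79.8%


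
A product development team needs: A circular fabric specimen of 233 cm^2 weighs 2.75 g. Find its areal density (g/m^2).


Formula: GSM = mass_g / area_m2
Step 1: Convert area: 233 cm^2 = 233 / 10000 = 0.0233 m^2
Step 2: GSM = 2.75 g / 0.0233 m^2 = 118.0 g/m^2

118.0 g/m^2


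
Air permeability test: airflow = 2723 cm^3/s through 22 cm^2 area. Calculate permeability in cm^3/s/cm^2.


Formula: Air Permeability = Airflow / Test Area
AP = 2723 cm^3/s / 22 cm^2
AP = 123.8 cm^3/s/cm^2

123.8 cm^3/s/cm^2


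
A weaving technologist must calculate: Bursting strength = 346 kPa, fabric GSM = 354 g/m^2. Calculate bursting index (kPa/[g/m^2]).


Formula: Bursting Index = Bursting Strength / Fabric GSM
BI = 346 kPa / 354 g/m^2
BI = 0.977 kPa/(g/m^2)

0.977 kPa/(g/m^2)


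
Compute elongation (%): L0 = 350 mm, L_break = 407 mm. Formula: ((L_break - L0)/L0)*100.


Formula: Elongation (%) = ((L_break - L0) / L0) * 100
Step 1: Extension = 407 - 350 = 57 mm
Step 2: Elongation = (57 / 350) * 100
Step 3: Elongation = 0.162857 * 100 = 16.2857% ≈ 16.3%

16.3%


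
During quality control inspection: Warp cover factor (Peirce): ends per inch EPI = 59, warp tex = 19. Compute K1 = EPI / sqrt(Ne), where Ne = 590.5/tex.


Formula: K1 = EPI / sqrt(Ne), with Ne = 590.5 / tex_warp
Step 1: Ne = 590.5 / 19 = 31.079
Step 2: sqrt(Ne) = sqrt(31.079) = 5.5749
Step 3: K1 = 59 / 5.5749 = 10.6

10.6


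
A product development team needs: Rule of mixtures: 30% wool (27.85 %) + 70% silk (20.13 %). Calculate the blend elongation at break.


Formula: Blend property = (fraction_A * property_A) + (fraction_B * property_B)
Step 1: Contribution A = 30/100 * 27.85 % = 8.355 %
Step 2: Contribution B = 70/100 * 20.13 % = 14.091 %
Step 3: Blend elongation at break = 8.355 + 14.091 = 22.446 %

22.446 %


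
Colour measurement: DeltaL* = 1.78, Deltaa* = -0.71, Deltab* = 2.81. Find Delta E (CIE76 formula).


Formula: Delta E = sqrt(dL*^2 + da*^2 + db*^2)
Step 1: dL*^2 = 1.78^2 = 3.1684
Step 2: da*^2 = (-0.71)^2 = 0.5041
Step 3: db*^2 = 2.81^2 = 7.8961
Step 4: Sum = 3.1684 + 0.5041 + 7.8961 = 11.5686
Step 5: Delta E = sqrt(11.5686) = 3.4

3.4 Delta E


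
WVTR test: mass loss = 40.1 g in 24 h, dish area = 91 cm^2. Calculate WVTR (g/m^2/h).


Formula: WVTR = mass_loss / (area * time)
Step 1: Convert area: 91 cm^2 = 0.0091 m^2
Step 2: WVTR = 40.1 g / (0.0091 m^2 * 24 h)
Step 3: WVTR = 40.1 / 0.2184 = 183.6 g/m^2/h

183.6 g/m^2/h


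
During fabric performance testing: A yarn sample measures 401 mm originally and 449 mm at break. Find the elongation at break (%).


Formula: Elongation (%) = ((L_break - L0) / L0) * 100
Step 1: Extension = 449 - 401 = 48 mm
Step 2: Elongation = (48 / 401) * 100
Step 3: Elongation = 0.119701 * 100 = 11.9701% ≈ 12.0%

12.0%


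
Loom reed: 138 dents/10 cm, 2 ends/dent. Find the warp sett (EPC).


Formula: EPC = (dents per 10 cm * ends per dent) / 10
Step 1: Total ends per 10 cm = 138 * 2 = 276
Step 2: EPC = 276 / 10 = 27.6 ends/cm

27.6 ends/cm


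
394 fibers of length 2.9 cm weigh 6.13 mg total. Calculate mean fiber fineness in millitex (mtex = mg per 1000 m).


Formula: fineness (mtex) = mass (mg) / total length (km) = (mass_mg / total_length_m) * 1000
Step 1: Convert fiber length: 2.9 cm = 0.029 m
Step 2: Total fiber length = 394 * 0.029 = 11.426 m
Step 3: Linear density = 6.13 mg / 11.426 m = 0.5365 mg/m
Step 4: fineness = 0.5365 * 1000 = 536.5 mtex

536.5 mtex


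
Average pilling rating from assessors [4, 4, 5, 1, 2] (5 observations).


Formula: Mean = sum / count
Sum = 4 + 4 + 5 + 1 + 2 = 16
Mean = 16 / 5 = 3.2

3.2


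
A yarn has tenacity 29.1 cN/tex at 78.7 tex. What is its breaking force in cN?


Formula: Breaking force = Tenacity * Linear density
F = 29.1 cN/tex * 78.7 tex
F = 2290.17 cN

2290.17 cN


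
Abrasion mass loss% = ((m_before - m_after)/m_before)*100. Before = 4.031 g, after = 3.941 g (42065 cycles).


Formula: Mass loss% = ((m_before - m_after) / m_before) * 100
Step 1: Mass loss = 4.031 - 3.941 = 0.09 g
Step 2: Ratio = 0.09 / 4.031 = 0.022327
Step 3: Mass loss% = 0.022327 * 100 = 2.2327% ≈ 2.23%

2.23%


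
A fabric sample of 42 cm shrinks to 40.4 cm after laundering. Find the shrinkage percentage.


Formula: Shrinkage% = ((L_before - L_after) / L_before) * 100
Step 1: Shrinkage = 42 - 40.4 = 1.6 cm
Step 2: Shrinkage% = (1.6 / 42) * 100
Step 3: Shrinkage% = 0.038095 * 100 = 3.8095% ≈ 3.8%

3.8%


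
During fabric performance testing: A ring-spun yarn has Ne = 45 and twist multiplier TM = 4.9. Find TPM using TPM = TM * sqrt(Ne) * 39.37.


Formula: TPM = TM * sqrt(Ne) * 39.37
Step 1: sqrt(Ne) = sqrt(45) = 6.7082
Step 2: TM * sqrt(Ne) = 4.9 * 6.7082 = 32.8702
Step 3: TPM = 32.8702 * 39.37 = 1294 twists/m

1294 twists/m


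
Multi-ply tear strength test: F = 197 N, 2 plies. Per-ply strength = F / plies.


Formula: Per-ply strength = Total force / Number of plies
Per-ply = 197 N / 2
Per-ply = 98.5 N

98.5 N


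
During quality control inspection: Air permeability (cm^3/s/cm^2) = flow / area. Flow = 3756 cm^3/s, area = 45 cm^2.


Formula: Air Permeability = Airflow / Test Area
AP = 3756 cm^3/s / 45 cm^2
AP = 83.5 cm^3/s/cm^2

83.5 cm^3/s/cm^2


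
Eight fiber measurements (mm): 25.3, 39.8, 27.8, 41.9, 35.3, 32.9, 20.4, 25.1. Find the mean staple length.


Formula: Mean = sum of lengths / count
Sum = 25.3 + 39.8 + 27.8 + 41.9 + 35.3 + 32.9 + 20.4 + 25.1
Sum = 248.5 mm
Mean = 248.5 / 8 = 31.06 mm

31.06 mm


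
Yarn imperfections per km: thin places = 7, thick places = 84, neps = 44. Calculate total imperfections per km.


Formula: Total = thin places + thick places + neps
Total = 7 + 84 + 44
Total = 135 imperfections/km

135 imperfections/km


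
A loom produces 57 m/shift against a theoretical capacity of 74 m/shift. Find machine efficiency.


Formula: Efficiency% = (Actual output / Theoretical output) * 100
Efficiency% = (57 / 74) * 100
Efficiency% = 0.77027 * 100 = 77.027% ≈ 77.0%

77.0%


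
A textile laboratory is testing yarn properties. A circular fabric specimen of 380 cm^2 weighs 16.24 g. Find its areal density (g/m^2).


Formula: GSM = mass_g / area_m2
Step 1: Convert area: 380 cm^2 = 380 / 10000 = 0.038 m^2
Step 2: GSM = 16.24 g / 0.038 m^2 = 427.4 g/m^2

427.4 g/m^2


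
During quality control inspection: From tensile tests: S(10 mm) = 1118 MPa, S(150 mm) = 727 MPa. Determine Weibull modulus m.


Formula: m = ln(L1/L2) / ln(S2/S1)
Step 1: ln(L1/L2) = ln(10/150) = -2.70805
Step 2: S2/S1 = 727/1118 = 0.65027
Step 3: ln(S2/S1) = ln(0.65027) = -0.43037
Step 4: m = -2.70805 / -0.43037 = 6.29

6.29 (Weibull m)


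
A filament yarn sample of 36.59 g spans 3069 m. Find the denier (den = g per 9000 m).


Formula: den = (mass_g / length_m) * 9000
Substituting: den = (36.59 / 3069) * 9000
Intermediate: 36.59 / 3069 = 0.01192245 g/m
den = 0.01192245 * 9000 = 107.3 denier

107.3 denier


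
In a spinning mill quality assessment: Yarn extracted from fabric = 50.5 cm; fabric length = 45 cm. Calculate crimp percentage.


Formula: Crimp% = ((L_yarn - L_fabric) / L_fabric) * 100
Step 1: Extension = 50.5 - 45 = 5.5 cm
Step 2: Crimp% = (5.5 / 45) * 100
Step 3: Crimp% = 0.122222 * 100 = 12.2222% ≈ 12.2%

12.2%


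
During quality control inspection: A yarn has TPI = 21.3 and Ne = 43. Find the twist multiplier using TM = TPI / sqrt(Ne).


Formula: TM = TPI / sqrt(Ne)
Step 1: sqrt(Ne) = sqrt(43) = 6.5574
Step 2: TM = 21.3 / 6.5574 = 3.25

3.25 TM


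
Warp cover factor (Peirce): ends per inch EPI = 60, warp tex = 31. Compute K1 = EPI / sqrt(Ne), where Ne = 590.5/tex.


Formula: K1 = EPI / sqrt(Ne), with Ne = 590.5 / tex_warp
Step 1: Ne = 590.5 / 31 = 19.048
Step 2: sqrt(Ne) = sqrt(19.048) = 4.3644
Step 3: K1 = 60 / 4.3644 = 13.7

13.7


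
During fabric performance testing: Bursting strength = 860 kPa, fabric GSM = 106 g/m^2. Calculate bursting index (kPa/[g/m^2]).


Formula: Bursting Index = Bursting Strength / Fabric GSM
BI = 860 kPa / 106 g/m^2
BI = 8.113 kPa/(g/m^2)

8.113 kPa/(g/m^2)


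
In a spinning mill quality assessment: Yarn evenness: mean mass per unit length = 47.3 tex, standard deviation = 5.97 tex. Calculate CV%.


Formula: CV% = (standard deviation / mean) * 100
Step 1: Ratio = 5.97 / 47.3 = 0.126216
Step 2: CV% = 0.126216 * 100 = 12.6216% ≈ 12.6%

12.6%


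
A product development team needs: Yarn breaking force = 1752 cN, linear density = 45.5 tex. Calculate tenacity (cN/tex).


Formula: Tenacity = Breaking force / Linear density
Tenacity = 1752 cN / 45.5 tex
Tenacity = 38.51 cN/tex

38.51 cN/tex


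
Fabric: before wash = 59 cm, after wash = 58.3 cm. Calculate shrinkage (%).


Formula: Shrinkage% = ((L_before - L_after) / L_before) * 100
Step 1: Shrinkage = 59 - 58.3 = 0.7 cm
Step 2: Shrinkage% = (0.7 / 59) * 100
Step 3: Shrinkage% = 0.011864 * 100 = 1.1864% ≈ 1.2%

1.2%


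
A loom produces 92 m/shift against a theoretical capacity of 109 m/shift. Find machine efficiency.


Formula: Efficiency% = (Actual output / Theoretical output) * 100
Efficiency% = (92 / 109) * 100
Efficiency% = 0.844037 * 100 = 84.4037% ≈ 84.4%

84.4%


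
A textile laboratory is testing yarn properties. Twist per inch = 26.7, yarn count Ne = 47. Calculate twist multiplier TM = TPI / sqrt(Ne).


Formula: TM = TPI / sqrt(Ne)
Step 1: sqrt(Ne) = sqrt(47) = 6.8557
Step 2: TM = 26.7 / 6.8557 = 3.89

3.89 TM


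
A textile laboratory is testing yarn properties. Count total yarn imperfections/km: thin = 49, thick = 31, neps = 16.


Formula: Total = thin places + thick places + neps
Total = 49 + 31 + 16
Total = 96 imperfections/km

96 imperfections/km


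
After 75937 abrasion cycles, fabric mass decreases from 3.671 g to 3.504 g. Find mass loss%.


Formula: Mass loss% = ((m_before - m_after) / m_before) * 100
Step 1: Mass loss = 3.671 - 3.504 = 0.167 g
Step 2: Ratio = 0.167 / 3.671 = 0.0454917
Step 3: Mass loss% = 0.0454917 * 100 = 4.54917% ≈ 4.55%

4.55%


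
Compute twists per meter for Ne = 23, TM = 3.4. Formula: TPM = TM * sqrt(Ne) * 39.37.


Formula: TPM = TM * sqrt(Ne) * 39.37
Step 1: sqrt(Ne) = sqrt(23) = 4.7958
Step 2: TM * sqrt(Ne) = 3.4 * 4.7958 = 16.3057
Step 3: TPM = 16.3057 * 39.37 = 642 twists/m

642 twists/m


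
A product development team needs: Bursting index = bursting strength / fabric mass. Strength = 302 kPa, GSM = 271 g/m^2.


Formula: Bursting Index = Bursting Strength / Fabric GSM
BI = 302 kPa / 271 g/m^2
BI = 1.114 kPa/(g/m^2)

1.114 kPa/(g/m^2)


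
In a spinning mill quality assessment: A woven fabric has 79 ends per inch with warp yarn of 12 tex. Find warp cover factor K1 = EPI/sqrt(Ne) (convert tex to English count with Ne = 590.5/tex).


Formula: K1 = EPI / sqrt(Ne), with Ne = 590.5 / tex_warp
Step 1: Ne = 590.5 / 12 = 49.208
Step 2: sqrt(Ne) = sqrt(49.208) = 7.0148
Step 3: K1 = 79 / 7.0148 = 11.3

11.3


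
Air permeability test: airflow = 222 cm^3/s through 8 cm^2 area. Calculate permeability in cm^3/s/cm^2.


Formula: Air Permeability = Airflow / Test Area
AP = 222 cm^3/s / 8 cm^2
AP = 27.8 cm^3/s/cm^2

27.8 cm^3/s/cm^2


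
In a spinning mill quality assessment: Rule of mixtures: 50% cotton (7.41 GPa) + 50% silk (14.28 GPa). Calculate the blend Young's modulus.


Formula: Blend property = (fraction_A * property_A) + (fraction_B * property_B)
Step 1: Contribution A = 50/100 * 7.41 GPa = 3.705 GPa
Step 2: Contribution B = 50/100 * 14.28 GPa = 7.14 GPa
Step 3: Blend Young's modulus = 3.705 + 7.14 = 10.845 GPa

10.845 GPa


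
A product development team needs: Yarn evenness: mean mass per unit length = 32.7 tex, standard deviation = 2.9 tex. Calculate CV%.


Formula: CV% = (standard deviation / mean) * 100
Step 1: Ratio = 2.9 / 32.7 = 0.088685
Step 2: CV% = 0.088685 * 100 = 8.8685% ≈ 8.9%

8.9%


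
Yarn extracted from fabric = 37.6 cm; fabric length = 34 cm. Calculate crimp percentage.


Formula: Crimp% = ((L_yarn - L_fabric) / L_fabric) * 100
Step 1: Extension = 37.6 - 34 = 3.6 cm
Step 2: Crimp% = (3.6 / 34) * 100
Step 3: Crimp% = 0.105882 * 100 = 10.5882% ≈ 10.6%

10.6%


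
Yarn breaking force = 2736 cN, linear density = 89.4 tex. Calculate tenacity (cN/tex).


Formula: Tenacity = Breaking force / Linear density
Tenacity = 2736 cN / 89.4 tex
Tenacity = 30.60 cN/tex

30.60 cN/tex


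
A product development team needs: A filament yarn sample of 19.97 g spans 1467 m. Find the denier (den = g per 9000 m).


Formula: den = (mass_g / length_m) * 9000
Substituting: den = (19.97 / 1467) * 9000
Intermediate: 19.97 / 1467 = 0.01361282 g/m
den = 0.01361282 * 9000 = 122.5 denier

122.5 denier


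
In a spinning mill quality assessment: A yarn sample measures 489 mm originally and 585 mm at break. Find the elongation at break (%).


Formula: Elongation (%) = ((L_break - L0) / L0) * 100
Step 1: Extension = 585 - 489 = 96 mm
Step 2: Elongation = (96 / 489) * 100
Step 3: Elongation = 0.196319 * 100 = 19.6319% ≈ 19.6%

19.6%


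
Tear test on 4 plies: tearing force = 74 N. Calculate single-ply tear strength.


Formula: Per-ply strength = Total force / Number of plies
Per-ply = 74 N / 4
Per-ply = 18.5 N

18.5 N


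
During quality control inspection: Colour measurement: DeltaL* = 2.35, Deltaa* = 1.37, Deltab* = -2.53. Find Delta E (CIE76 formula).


Formula: Delta E = sqrt(dL*^2 + da*^2 + db*^2)
Step 1: dL*^2 = 2.35^2 = 5.5225
Step 2: da*^2 = 1.37^2 = 1.8769
Step 3: db*^2 = (-2.53)^2 = 6.4009
Step 4: Sum = 5.5225 + 1.8769 + 6.4009 = 13.8003
Step 5: Delta E = sqrt(13.8003) = 3.71

3.71 Delta E


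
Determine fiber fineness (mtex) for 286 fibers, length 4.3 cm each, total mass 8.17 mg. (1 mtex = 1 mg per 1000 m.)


Formula: fineness (mtex) = mass (mg) / total length (km) = (mass_mg / total_length_m) * 1000
Step 1: Convert fiber length: 4.3 cm = 0.043 m
Step 2: Total fiber length = 286 * 0.043 = 12.298 m
Step 3: Linear density = 8.17 mg / 12.298 m = 0.6643 mg/m
Step 4: fineness = 0.6643 * 1000 = 664.3 mtex

664.3 mtex


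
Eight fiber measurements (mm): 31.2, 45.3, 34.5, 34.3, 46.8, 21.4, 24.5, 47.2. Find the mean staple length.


Formula: Mean = sum of lengths / count
Sum = 31.2 + 45.3 + 34.5 + 34.3 + 46.8 + 21.4 + 24.5 + 47.2
Sum = 285.2 mm
Mean = 285.2 / 8 = 35.65 mm

35.65 mm


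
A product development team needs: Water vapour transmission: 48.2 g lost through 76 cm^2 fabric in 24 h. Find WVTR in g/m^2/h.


Formula: WVTR = mass_loss / (area * time)
Step 1: Convert area: 76 cm^2 = 0.0076 m^2
Step 2: WVTR = 48.2 g / (0.0076 m^2 * 24 h)
Step 3: WVTR = 48.2 / 0.1824 = 264.3 g/m^2/h

264.3 g/m^2/h


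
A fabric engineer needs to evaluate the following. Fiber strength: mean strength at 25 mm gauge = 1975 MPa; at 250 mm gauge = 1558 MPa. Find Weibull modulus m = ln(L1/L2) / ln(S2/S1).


Formula: m = ln(L1/L2) / ln(S2/S1)
Step 1: ln(L1/L2) = ln(25/250) = -2.30259
Step 2: S2/S1 = 1558/1975 = 0.78886
Step 3: ln(S2/S1) = ln(0.78886) = -0.23717
Step 4: m = -2.30259 / -0.23717 = 9.71

9.71 (Weibull m)


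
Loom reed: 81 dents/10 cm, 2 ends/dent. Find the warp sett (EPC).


Formula: EPC = (dents per 10 cm * ends per dent) / 10
Step 1: Total ends per 10 cm = 81 * 2 = 162
Step 2: EPC = 162 / 10 = 16.2 ends/cm

16.2 ends/cm


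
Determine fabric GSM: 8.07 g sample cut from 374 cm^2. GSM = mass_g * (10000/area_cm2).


Formula: GSM = mass_g / area_m2
Step 1: Convert area: 374 cm^2 = 374 / 10000 = 0.0374 m^2
Step 2: GSM = 8.07 g / 0.0374 m^2 = 215.8 g/m^2

215.8 g/m^2


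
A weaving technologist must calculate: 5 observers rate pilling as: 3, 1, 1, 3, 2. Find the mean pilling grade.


Formula: Mean = sum / count
Sum = 3 + 1 + 1 + 3 + 2 = 10
Mean = 10 / 5 = 2.0

2.0


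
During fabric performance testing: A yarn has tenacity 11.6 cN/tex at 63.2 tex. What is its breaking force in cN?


Formula: Breaking force = Tenacity * Linear density
F = 11.6 cN/tex * 63.2 tex
F = 733.12 cN

733.12 cN


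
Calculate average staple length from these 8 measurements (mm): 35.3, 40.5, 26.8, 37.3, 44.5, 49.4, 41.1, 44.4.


Formula: Mean = sum of lengths / count
Sum = 35.3 + 40.5 + 26.8 + 37.3 + 44.5 + 49.4 + 41.1 + 44.4
Sum = 319.3 mm
Mean = 319.3 / 8 = 39.91 mm

39.91 mm


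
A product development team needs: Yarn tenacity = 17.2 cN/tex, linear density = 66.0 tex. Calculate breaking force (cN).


Formula: Breaking force = Tenacity * Linear density
F = 17.2 cN/tex * 66.0 tex
F = 1135.20 cN

1135.20 cN


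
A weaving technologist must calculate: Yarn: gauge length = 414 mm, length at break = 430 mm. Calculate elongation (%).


Formula: Elongation (%) = ((L_break - L0) / L0) * 100
Step 1: Extension = 430 - 414 = 16 mm
Step 2: Elongation = (16 / 414) * 100
Step 3: Elongation = 0.038647 * 100 = 3.8647% ≈ 3.9%

3.9%


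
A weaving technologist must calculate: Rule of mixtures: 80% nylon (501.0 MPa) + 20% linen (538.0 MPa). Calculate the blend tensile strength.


Formula: Blend property = (fraction_A * property_A) + (fraction_B * property_B)
Step 1: Contribution A = 80/100 * 501.0 MPa = 400.8 MPa
Step 2: Contribution B = 20/100 * 538.0 MPa = 107.6 MPa
Step 3: Blend tensile strength = 400.8 + 107.6 = 508.4 MPa

508.4 MPa


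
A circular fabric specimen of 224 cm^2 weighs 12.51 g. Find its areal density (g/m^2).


Formula: GSM = mass_g / area_m2
Step 1: Convert area: 224 cm^2 = 224 / 10000 = 0.0224 m^2
Step 2: GSM = 12.51 g / 0.0224 m^2 = 558.5 g/m^2

558.5 g/m^2


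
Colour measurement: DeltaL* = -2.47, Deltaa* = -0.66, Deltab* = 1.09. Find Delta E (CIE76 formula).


Formula: Delta E = sqrt(dL*^2 + da*^2 + db*^2)
Step 1: dL*^2 = (-2.47)^2 = 6.1009
Step 2: da*^2 = (-0.66)^2 = 0.4356
Step 3: db*^2 = 1.09^2 = 1.1881
Step 4: Sum = 6.1009 + 0.4356 + 1.1881 = 7.7246
Step 5: Delta E = sqrt(7.7246) = 2.78

2.78 Delta E


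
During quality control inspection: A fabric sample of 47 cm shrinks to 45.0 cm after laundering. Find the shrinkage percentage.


Formula: Shrinkage% = ((L_before - L_after) / L_before) * 100
Step 1: Shrinkage = 47 - 45.0 = 2.0 cm
Step 2: Shrinkage% = (2.0 / 47) * 100
Step 3: Shrinkage% = 0.042553 * 100 = 4.2553% ≈ 4.3%

4.3%


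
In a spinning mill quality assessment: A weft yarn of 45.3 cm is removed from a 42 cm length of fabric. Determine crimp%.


Formula: Crimp% = ((L_yarn - L_fabric) / L_fabric) * 100
Step 1: Extension = 45.3 - 42 = 3.3 cm
Step 2: Crimp% = (3.3 / 42) * 100
Step 3: Crimp% = 0.078571 * 100 = 7.8571% ≈ 7.9%

7.9%


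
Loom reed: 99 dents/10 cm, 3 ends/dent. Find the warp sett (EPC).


Formula: EPC = (dents per 10 cm * ends per dent) / 10
Step 1: Total ends per 10 cm = 99 * 3 = 297
Step 2: EPC = 297 / 10 = 29.7 ends/cm

29.7 ends/cm


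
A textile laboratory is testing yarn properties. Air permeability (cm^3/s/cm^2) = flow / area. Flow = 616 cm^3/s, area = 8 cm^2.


Formula: Air Permeability = Airflow / Test Area
AP = 616 cm^3/s / 8 cm^2
AP = 77.0 cm^3/s/cm^2

77.0 cm^3/s/cm^2


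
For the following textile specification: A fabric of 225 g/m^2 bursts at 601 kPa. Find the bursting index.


Formula: Bursting Index = Bursting Strength / Fabric GSM
BI = 601 kPa / 225 g/m^2
BI = 2.671 kPa/(g/m^2)

2.671 kPa/(g/m^2)


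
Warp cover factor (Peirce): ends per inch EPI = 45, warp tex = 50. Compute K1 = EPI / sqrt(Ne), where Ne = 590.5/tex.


Formula: K1 = EPI / sqrt(Ne), with Ne = 590.5 / tex_warp
Step 1: Ne = 590.5 / 50 = 11.81
Step 2: sqrt(Ne) = sqrt(11.81) = 3.4366
Step 3: K1 = 45 / 3.4366 = 13.1

13.1


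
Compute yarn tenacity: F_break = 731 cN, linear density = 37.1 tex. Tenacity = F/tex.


Formula: Tenacity = Breaking force / Linear density
Tenacity = 731 cN / 37.1 tex
Tenacity = 19.70 cN/tex

19.70 cN/tex


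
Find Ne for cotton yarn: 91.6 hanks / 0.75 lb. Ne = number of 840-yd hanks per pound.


Formula: Ne = hanks / mass_lb
Substituting: Ne = 91.6 / 0.75
Ne = 122.1

122.1 Ne


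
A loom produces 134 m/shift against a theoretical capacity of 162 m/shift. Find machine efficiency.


Formula: Efficiency% = (Actual output / Theoretical output) * 100
Efficiency% = (134 / 162) * 100
Efficiency% = 0.82716 * 100 = 82.716% ≈ 82.7%

82.7%


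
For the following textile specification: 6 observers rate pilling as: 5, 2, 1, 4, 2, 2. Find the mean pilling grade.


Formula: Mean = sum / count
Sum = 5 + 2 + 1 + 4 + 2 + 2 = 16
Mean = 16 / 6 = 2.7

2.7


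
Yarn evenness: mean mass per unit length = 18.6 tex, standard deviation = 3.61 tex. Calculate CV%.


Formula: CV% = (standard deviation / mean) * 100
Step 1: Ratio = 3.61 / 18.6 = 0.194086
Step 2: CV% = 0.194086 * 100 = 19.4086% ≈ 19.4%

19.4%


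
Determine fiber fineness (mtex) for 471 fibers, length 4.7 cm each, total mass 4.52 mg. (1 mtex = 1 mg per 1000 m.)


Formula: fineness (mtex) = mass (mg) / total length (km) = (mass_mg / total_length_m) * 1000
Step 1: Convert fiber length: 4.7 cm = 0.047 m
Step 2: Total fiber length = 471 * 0.047 = 22.137 m
Step 3: Linear density = 4.52 mg / 22.137 m = 0.2042 mg/m
Step 4: fineness = 0.2042 * 1000 = 204.2 mtex

204.2 mtex


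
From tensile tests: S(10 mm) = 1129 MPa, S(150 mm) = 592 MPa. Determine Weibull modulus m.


Formula: m = ln(L1/L2) / ln(S2/S1)
Step 1: ln(L1/L2) = ln(10/150) = -2.70805
Step 2: S2/S1 = 592/1129 = 0.52436
Step 3: ln(S2/S1) = ln(0.52436) = -0.64558
Step 4: m = -2.70805 / -0.64558 = 4.19

4.19 (Weibull m)


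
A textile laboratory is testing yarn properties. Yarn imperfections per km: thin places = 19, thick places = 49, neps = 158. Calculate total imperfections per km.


Formula: Total = thin places + thick places + neps
Total = 19 + 49 + 158
Total = 226 imperfections/km

226 imperfections/km


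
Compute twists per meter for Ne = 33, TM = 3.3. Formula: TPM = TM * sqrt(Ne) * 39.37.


Formula: TPM = TM * sqrt(Ne) * 39.37
Step 1: sqrt(Ne) = sqrt(33) = 5.7446
Step 2: TM * sqrt(Ne) = 3.3 * 5.7446 = 18.9572
Step 3: TPM = 18.9572 * 39.37 = 746 twists/m

746 twists/m


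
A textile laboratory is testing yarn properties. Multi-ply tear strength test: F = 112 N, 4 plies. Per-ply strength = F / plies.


Formula: Per-ply strength = Total force / Number of plies
Per-ply = 112 N / 4
Per-ply = 28 N

28 N


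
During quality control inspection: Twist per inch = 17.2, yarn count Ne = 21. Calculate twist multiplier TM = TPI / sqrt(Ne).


Formula: TM = TPI / sqrt(Ne)
Step 1: sqrt(Ne) = sqrt(21) = 4.5826
Step 2: TM = 17.2 / 4.5826 = 3.75

3.75 TM


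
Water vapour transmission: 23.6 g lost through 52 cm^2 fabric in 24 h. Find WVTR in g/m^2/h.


Formula: WVTR = mass_loss / (area * time)
Step 1: Convert area: 52 cm^2 = 0.0052 m^2
Step 2: WVTR = 23.6 g / (0.0052 m^2 * 24 h)
Step 3: WVTR = 23.6 / 0.1248 = 189.1 g/m^2/h

189.1 g/m^2/h
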